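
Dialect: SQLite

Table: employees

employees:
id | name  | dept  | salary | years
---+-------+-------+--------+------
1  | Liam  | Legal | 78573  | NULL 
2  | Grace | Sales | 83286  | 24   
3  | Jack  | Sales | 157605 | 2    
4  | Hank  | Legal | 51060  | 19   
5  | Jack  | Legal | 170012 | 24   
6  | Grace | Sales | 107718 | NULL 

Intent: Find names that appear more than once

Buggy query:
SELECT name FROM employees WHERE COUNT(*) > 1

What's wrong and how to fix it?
Bug: WHERE can't reference COUNT(*); aggregates are computed after WHERE

Fix: GROUP BY name, then filter groups with HAVING COUNT(*) > 1

Corrected query:
SELECT name FROM employees GROUP BY name HAVING COUNT(*) > 1

Result:
name 
-----
Grace
Jack 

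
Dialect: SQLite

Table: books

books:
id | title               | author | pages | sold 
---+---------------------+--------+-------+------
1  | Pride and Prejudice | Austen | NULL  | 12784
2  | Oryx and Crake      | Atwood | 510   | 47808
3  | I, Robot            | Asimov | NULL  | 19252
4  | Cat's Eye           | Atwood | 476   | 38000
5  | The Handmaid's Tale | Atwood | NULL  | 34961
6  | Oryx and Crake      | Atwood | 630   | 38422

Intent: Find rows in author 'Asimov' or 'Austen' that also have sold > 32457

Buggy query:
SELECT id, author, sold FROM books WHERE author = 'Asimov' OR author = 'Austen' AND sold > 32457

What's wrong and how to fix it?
Bug: AND binds tighter than OR, so this parses as author = 'Asimov' OR (author = 'Austen' AND sold > 32457)

Fix: Add parentheses around the OR so the AND applies to both alternatives

Corrected query:
SELECT id, author, sold FROM books WHERE (author = 'Asimov' OR author = 'Austen') AND sold > 32457

Result:
(no rows)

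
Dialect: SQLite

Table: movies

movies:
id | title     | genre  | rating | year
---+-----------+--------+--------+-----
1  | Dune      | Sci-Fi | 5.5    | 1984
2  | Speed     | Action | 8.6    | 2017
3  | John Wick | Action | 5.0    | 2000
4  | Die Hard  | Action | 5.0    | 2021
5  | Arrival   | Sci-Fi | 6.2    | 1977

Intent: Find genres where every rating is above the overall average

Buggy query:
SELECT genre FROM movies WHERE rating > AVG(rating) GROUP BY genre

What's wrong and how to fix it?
Bug: WHERE evaluates per row before aggregation, so AVG() is unavailable

Fix: Compute the overall average in a scalar subquery and compare each group's MIN against it in HAVING

Corrected query:
SELECT genre FROM movies GROUP BY genre HAVING MIN(rating) > (SELECT AVG(rating) FROM movies)

Result:
(no rows)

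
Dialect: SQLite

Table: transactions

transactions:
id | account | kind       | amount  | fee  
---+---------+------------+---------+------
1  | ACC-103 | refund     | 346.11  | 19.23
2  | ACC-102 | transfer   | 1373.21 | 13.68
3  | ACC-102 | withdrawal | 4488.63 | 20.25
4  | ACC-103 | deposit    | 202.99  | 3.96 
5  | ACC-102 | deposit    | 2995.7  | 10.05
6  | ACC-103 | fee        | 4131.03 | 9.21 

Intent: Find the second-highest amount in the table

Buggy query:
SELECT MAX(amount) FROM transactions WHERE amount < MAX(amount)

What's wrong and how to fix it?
Bug: MAX(amount) on the right of the comparison is an aggregate-in-WHERE error

Fix: Compute the overall MAX in a subquery, then take MAX of rows below it

Corrected query:
SELECT MAX(amount) FROM transactions WHERE amount < (SELECT MAX(amount) FROM transactions)

Result:
MAX(amount)
-----------
4131.03    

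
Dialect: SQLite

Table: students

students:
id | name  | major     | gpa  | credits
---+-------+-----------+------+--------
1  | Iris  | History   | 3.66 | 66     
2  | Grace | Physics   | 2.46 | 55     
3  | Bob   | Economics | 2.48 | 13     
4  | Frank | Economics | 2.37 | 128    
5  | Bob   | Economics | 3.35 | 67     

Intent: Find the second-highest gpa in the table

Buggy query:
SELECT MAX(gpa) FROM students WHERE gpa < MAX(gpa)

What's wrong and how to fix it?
Bug: The inner MAX is an aggregate inside WHERE, which is not allowed

Fix: Put the inner MAX in a scalar subquery

Corrected query:
SELECT MAX(gpa) FROM students WHERE gpa < (SELECT MAX(gpa) FROM students)

Result:
MAX(gpa)
--------
3.35    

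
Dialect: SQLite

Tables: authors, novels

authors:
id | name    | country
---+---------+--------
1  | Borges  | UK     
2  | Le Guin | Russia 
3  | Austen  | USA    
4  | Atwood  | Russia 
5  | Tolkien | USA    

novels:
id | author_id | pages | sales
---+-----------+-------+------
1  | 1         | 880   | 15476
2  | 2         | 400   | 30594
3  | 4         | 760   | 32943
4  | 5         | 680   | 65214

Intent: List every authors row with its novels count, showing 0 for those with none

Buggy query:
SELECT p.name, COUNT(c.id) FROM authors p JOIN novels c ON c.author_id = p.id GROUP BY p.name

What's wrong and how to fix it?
Bug: An inner join excludes parents with zero children

Fix: Switch to LEFT JOIN to retain unmatched parent rows

Corrected query:
SELECT p.name, COUNT(c.id) FROM authors p LEFT JOIN novels c ON c.author_id = p.id GROUP BY p.name

Result:
name    | COUNT(c.id)
--------+------------
Atwood  | 1          
Austen  | 0          
Borges  | 1          
Le Guin | 1          
Tolkien | 1          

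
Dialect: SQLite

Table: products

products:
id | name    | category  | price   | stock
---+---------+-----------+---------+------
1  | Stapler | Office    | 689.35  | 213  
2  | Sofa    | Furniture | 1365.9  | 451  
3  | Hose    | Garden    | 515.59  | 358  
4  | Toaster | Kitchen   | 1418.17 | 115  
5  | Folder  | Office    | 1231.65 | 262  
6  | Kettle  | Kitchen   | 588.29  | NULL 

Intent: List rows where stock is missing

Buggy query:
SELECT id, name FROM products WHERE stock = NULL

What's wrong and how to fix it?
Bug: '= NULL' is always unknown in SQL three-valued logic, so no rows match

Fix: Replace '= NULL' with 'IS NULL'

Corrected query:
SELECT id, name FROM products WHERE stock IS NULL

Result:
id | name  
---+-------
6  | Kettle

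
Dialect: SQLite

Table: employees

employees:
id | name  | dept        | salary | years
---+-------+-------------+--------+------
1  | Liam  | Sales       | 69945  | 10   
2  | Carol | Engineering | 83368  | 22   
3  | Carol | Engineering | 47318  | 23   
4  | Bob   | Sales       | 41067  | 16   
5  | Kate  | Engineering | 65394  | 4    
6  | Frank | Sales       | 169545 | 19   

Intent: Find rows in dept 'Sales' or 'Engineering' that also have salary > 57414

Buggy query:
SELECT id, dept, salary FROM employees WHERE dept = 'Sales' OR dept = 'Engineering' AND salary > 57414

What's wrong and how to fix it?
Bug: Without parentheses, AND is evaluated before OR, so the salary filter only applies to the 'Engineering' branch

Fix: Group the OR with parentheses (or use IN), then AND the threshold

Corrected query:
SELECT id, dept, salary FROM employees WHERE (dept = 'Sales' OR dept = 'Engineering') AND salary > 57414

Result:
id | dept        | salary
---+-------------+-------
1  | Sales       | 69945 
2  | Engineering | 83368 
5  | Engineering | 65394 
6  | Sales       | 169545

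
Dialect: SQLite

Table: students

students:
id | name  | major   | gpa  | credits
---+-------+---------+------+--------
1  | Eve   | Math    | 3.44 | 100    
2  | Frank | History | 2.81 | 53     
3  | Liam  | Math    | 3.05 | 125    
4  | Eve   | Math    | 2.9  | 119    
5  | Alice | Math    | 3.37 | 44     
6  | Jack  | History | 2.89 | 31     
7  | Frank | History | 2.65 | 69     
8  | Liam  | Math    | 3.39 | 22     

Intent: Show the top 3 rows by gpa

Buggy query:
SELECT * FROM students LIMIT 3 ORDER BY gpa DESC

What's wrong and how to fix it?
Bug: LIMIT must come after ORDER BY

Fix: Swap the clauses: ORDER BY first, then LIMIT

Corrected query:
SELECT * FROM students ORDER BY gpa DESC LIMIT 3

Result:
id | name  | major | gpa  | credits
---+-------+-------+------+--------
1  | Eve   | Math  | 3.44 | 100    
8  | Liam  | Math  | 3.39 | 22     
5  | Alice | Math  | 3.37 | 44     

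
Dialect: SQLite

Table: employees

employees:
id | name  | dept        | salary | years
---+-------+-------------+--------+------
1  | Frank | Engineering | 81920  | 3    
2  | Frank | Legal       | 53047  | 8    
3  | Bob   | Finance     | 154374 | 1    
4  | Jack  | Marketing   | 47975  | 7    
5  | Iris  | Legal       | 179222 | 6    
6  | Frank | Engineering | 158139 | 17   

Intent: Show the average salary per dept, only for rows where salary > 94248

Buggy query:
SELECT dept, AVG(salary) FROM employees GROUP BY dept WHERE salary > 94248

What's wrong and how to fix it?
Bug: WHERE cannot follow GROUP BY

Fix: Place WHERE between FROM and GROUP BY

Corrected query:
SELECT dept, AVG(salary) FROM employees WHERE salary > 94248 GROUP BY dept

Result:
dept        | AVG(salary)
------------+------------
Engineering | 158139     
Finance     | 154374     
Legal       | 179222     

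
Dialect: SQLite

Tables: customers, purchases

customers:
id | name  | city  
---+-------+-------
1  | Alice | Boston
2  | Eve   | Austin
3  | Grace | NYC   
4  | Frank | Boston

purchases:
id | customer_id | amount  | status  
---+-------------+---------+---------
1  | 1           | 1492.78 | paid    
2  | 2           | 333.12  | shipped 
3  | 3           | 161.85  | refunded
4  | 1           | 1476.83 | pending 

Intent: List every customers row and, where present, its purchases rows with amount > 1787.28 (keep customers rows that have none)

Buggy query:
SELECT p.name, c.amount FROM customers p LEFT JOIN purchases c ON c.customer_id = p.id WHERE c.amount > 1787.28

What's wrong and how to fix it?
Bug: Filtering c.amount in WHERE discards the NULL rows produced by LEFT JOIN, turning it into an inner join

Fix: Put 'c.amount > 1787.28' in the JOIN's ON clause instead of WHERE

Corrected query:
SELECT p.name, c.amount FROM customers p LEFT JOIN purchases c ON c.customer_id = p.id AND c.amount > 1787.28

Result:
name  | amount
------+-------
Alice | NULL  
Eve   | NULL  
Grace | NULL  
Frank | NULL  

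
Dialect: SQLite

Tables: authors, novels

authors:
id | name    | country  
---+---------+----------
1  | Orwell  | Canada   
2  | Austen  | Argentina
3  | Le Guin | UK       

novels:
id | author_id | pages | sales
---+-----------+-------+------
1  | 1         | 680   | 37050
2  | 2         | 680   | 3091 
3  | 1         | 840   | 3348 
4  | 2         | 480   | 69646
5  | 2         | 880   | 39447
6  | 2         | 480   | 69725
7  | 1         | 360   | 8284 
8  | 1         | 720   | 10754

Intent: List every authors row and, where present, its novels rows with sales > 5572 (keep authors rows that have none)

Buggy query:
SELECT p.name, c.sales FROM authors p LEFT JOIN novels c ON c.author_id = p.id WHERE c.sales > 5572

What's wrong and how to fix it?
Bug: Filtering c.sales in WHERE discards the NULL rows produced by LEFT JOIN, turning it into an inner join

Fix: Put 'c.sales > 5572' in the JOIN's ON clause instead of WHERE

Corrected query:
SELECT p.name, c.sales FROM authors p LEFT JOIN novels c ON c.author_id = p.id AND c.sales > 5572

Result:
name    | sales
--------+------
Orwell  | 8284 
Orwell  | 10754
Orwell  | 37050
Austen  | 39447
Austen  | 69646
Austen  | 69725
Le Guin | NULL 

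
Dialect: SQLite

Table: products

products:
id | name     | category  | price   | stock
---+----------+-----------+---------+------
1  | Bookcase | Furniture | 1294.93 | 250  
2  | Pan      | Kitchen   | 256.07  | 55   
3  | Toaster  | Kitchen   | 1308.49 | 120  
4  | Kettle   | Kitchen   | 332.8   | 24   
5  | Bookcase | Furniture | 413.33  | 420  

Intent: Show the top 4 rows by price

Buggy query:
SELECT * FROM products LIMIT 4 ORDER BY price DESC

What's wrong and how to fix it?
Bug: LIMIT must come after ORDER BY

Fix: Sort with ORDER BY, then apply LIMIT

Corrected query:
SELECT * FROM products ORDER BY price DESC LIMIT 4

Result:
id | name     | category  | price   | stock
---+----------+-----------+---------+------
3  | Toaster  | Kitchen   | 1308.49 | 120  
1  | Bookcase | Furniture | 1294.93 | 250  
5  | Bookcase | Furniture | 413.33  | 420  
4  | Kettle   | Kitchen   | 332.8   | 24   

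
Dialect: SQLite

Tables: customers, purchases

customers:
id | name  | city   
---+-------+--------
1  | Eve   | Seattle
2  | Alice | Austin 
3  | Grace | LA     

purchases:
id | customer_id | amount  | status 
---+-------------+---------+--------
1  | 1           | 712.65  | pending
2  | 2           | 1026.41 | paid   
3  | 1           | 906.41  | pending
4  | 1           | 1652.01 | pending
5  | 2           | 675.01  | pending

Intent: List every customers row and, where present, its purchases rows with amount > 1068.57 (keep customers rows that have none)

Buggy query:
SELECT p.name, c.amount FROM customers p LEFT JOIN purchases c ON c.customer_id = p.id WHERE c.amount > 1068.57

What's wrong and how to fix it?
Bug: A WHERE condition on the right-hand table after LEFT JOIN drops unmatched parents

Fix: Move the right-table condition into the ON clause so unmatched parents are kept

Corrected query:
SELECT p.name, c.amount FROM customers p LEFT JOIN purchases c ON c.customer_id = p.id AND c.amount > 1068.57

Result:
name  | amount 
------+--------
Eve   | 1652.01
Alice | NULL   
Grace | NULL   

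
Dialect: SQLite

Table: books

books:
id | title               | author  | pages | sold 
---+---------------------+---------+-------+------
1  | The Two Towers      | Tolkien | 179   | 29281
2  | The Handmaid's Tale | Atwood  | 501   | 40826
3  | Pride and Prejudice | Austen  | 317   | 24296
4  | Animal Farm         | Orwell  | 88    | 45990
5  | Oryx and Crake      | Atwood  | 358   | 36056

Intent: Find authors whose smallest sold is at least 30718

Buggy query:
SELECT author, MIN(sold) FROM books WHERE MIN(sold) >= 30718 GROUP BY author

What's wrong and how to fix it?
Bug: Aggregates like MIN are computed per group after WHERE runs

Fix: Use HAVING for the per-group MIN condition

Corrected query:
SELECT author, MIN(sold) FROM books GROUP BY author HAVING MIN(sold) >= 30718

Result:
author | MIN(sold)
-------+----------
Atwood | 36056    
Orwell | 45990    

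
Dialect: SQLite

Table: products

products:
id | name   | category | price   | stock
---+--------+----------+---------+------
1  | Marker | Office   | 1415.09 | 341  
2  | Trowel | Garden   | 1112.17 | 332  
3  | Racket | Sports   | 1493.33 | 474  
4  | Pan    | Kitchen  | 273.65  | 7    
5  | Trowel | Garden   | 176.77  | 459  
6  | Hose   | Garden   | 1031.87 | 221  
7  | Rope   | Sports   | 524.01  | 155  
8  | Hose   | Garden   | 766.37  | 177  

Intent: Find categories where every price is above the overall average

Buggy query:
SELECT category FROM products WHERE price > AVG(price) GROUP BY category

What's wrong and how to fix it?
Bug: AVG() is an aggregate; it can't sit directly in WHERE

Fix: Use a subquery for AVG and a HAVING MIN(...) filter so the condition holds for every row in the group

Corrected query:
SELECT category FROM products GROUP BY category HAVING MIN(price) > (SELECT AVG(price) FROM products)

Result:
category
--------
Office  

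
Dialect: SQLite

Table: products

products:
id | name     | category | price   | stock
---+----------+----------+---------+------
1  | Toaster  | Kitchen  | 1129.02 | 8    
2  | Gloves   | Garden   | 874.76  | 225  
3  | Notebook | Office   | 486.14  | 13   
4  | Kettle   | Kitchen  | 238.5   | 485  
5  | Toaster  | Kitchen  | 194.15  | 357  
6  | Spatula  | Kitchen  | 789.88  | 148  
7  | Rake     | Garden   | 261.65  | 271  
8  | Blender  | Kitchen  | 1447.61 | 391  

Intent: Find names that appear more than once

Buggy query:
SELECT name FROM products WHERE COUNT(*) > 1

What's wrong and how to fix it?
Bug: WHERE can't reference COUNT(*); aggregates are computed after WHERE

Fix: Group first, then use HAVING for the count condition

Corrected query:
SELECT name FROM products GROUP BY name HAVING COUNT(*) > 1

Result:
name   
-------
Toaster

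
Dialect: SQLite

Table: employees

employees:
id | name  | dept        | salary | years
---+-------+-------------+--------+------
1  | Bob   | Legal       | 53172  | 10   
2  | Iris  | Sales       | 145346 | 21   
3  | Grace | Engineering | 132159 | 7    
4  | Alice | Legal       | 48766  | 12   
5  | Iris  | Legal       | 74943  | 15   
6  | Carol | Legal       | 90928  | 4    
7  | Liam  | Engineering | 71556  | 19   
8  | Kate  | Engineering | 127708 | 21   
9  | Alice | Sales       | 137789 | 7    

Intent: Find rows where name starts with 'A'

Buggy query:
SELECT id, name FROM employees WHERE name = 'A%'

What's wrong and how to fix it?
Bug: '=' compares the literal string including the % character; pattern matching needs LIKE

Fix: Replace '=' with LIKE so 'A%' is treated as a pattern

Corrected query:
SELECT id, name FROM employees WHERE name LIKE 'A%'

Result:
id | name 
---+------
4  | Alice
9  | Alice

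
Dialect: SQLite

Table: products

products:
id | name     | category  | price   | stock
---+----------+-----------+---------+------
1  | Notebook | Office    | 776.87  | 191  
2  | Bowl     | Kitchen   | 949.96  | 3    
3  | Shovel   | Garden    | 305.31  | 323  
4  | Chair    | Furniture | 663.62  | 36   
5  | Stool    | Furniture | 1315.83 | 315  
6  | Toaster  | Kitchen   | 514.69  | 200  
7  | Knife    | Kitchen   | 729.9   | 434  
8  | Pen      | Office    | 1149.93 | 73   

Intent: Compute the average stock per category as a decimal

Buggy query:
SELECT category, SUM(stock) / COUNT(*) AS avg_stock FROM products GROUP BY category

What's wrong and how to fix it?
Bug: Both operands are integers, so '/' performs integer division and truncates

Fix: Multiply by 1.0 (or CAST to REAL) to force floating-point division

Corrected query:
SELECT category, SUM(stock) * 1.0 / COUNT(*) AS avg_stock FROM products GROUP BY category

Result:
category  | avg_stock 
----------+-----------
Furniture | 175.5     
Garden    | 323       
Kitchen   | 212.333333
Office    | 132       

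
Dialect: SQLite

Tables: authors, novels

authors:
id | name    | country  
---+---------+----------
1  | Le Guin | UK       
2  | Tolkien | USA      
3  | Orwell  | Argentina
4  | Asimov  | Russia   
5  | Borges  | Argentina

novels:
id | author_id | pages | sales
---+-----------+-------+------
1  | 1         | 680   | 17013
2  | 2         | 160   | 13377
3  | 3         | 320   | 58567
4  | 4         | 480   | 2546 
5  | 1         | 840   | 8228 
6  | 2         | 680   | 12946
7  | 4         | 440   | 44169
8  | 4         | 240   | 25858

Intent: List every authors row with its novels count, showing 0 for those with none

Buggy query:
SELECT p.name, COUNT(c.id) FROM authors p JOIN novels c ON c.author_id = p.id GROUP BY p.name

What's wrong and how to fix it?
Bug: An inner join excludes parents with zero children

Fix: Switch to LEFT JOIN to retain unmatched parent rows

Corrected query:
SELECT p.name, COUNT(c.id) FROM authors p LEFT JOIN novels c ON c.author_id = p.id GROUP BY p.name

Result:
name    | COUNT(c.id)
--------+------------
Asimov  | 3          
Borges  | 0          
Le Guin | 2          
Orwell  | 1          
Tolkien | 2          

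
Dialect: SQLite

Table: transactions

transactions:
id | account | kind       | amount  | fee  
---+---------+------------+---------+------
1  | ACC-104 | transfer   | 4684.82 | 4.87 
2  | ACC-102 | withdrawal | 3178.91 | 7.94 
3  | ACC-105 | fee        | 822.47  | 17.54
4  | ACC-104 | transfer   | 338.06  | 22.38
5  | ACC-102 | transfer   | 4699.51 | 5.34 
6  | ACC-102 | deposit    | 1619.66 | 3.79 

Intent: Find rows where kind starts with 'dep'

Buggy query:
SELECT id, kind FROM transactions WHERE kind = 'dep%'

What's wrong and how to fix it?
Bug: '=' compares the literal string including the % character; pattern matching needs LIKE

Fix: Replace '=' with LIKE so 'dep%' is treated as a pattern

Corrected query:
SELECT id, kind FROM transactions WHERE kind LIKE 'dep%'

Result:
id | kind   
---+--------
6  | deposit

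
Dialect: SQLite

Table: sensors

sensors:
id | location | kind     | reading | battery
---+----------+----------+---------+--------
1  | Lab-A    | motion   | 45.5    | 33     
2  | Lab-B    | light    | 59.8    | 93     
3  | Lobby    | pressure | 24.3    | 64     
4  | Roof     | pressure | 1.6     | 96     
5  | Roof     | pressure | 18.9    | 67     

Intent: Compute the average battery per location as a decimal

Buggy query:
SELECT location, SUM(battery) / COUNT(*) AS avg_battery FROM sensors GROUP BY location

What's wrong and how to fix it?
Bug: SUM(battery) and COUNT(*) are both integers; the division truncates the fractional part

Fix: Cast one side to REAL so the division keeps the fractional part

Corrected query:
SELECT location, SUM(battery) * 1.0 / COUNT(*) AS avg_battery FROM sensors GROUP BY location

Result:
location | avg_battery
---------+------------
Lab-A    | 33         
Lab-B    | 93         
Lobby    | 64         
Roof     | 81.5       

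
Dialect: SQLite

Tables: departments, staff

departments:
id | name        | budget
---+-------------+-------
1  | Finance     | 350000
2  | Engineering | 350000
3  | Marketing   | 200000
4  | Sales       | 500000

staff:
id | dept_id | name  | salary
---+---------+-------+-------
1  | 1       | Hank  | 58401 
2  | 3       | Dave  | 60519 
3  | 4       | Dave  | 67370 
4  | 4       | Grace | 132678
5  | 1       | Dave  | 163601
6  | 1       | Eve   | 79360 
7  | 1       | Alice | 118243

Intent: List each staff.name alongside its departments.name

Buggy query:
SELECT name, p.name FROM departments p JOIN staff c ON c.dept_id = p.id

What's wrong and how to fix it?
Bug: Both tables have a 'name' column; the unqualified reference is ambiguous

Fix: Qualify the column with its table alias (c.name)

Corrected query:
SELECT c.name, p.name FROM departments p JOIN staff c ON c.dept_id = p.id

Result:
name  | name     
------+----------
Hank  | Finance  
Dave  | Marketing
Dave  | Sales    
Grace | Sales    
Dave  | Finance  
Eve   | Finance  
Alice | Finance  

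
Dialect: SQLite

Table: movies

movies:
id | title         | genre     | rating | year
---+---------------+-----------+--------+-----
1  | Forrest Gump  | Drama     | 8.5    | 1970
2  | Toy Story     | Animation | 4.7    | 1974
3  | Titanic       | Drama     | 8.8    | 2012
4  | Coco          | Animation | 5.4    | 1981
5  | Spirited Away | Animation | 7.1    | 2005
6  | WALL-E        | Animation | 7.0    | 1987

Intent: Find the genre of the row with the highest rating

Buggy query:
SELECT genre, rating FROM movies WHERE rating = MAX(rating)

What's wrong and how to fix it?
Bug: MAX(rating) is an aggregate and cannot be used directly in WHERE

Fix: Wrap MAX in a scalar subquery so WHERE compares against a single value

Corrected query:
SELECT genre, rating FROM movies WHERE rating = (SELECT MAX(rating) FROM movies)

Result:
genre | rating
------+-------
Drama | 8.8   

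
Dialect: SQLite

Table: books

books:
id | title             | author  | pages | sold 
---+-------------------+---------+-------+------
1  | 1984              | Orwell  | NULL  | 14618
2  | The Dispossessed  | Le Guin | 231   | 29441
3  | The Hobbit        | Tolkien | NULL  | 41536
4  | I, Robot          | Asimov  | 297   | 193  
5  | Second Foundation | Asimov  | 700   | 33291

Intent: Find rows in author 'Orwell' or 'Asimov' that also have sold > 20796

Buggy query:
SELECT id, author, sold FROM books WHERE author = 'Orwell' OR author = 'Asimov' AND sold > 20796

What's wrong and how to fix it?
Bug: AND binds tighter than OR, so this parses as author = 'Orwell' OR (author = 'Asimov' AND sold > 20796)

Fix: Group the OR with parentheses (or use IN), then AND the threshold

Corrected query:
SELECT id, author, sold FROM books WHERE (author = 'Orwell' OR author = 'Asimov') AND sold > 20796

Result:
id | author | sold 
---+--------+------
5  | Asimov | 33291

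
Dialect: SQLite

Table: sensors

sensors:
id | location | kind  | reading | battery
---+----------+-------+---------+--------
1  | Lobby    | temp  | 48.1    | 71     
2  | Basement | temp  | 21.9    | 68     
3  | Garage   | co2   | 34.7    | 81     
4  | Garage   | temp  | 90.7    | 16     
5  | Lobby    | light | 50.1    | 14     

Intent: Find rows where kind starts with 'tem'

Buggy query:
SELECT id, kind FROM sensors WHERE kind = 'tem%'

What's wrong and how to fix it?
Bug: '=' compares the literal string including the % character; pattern matching needs LIKE

Fix: Use LIKE for wildcard pattern matching

Corrected query:
SELECT id, kind FROM sensors WHERE kind LIKE 'tem%'

Result:
id | kind
---+-----
1  | temp
2  | temp
4  | temp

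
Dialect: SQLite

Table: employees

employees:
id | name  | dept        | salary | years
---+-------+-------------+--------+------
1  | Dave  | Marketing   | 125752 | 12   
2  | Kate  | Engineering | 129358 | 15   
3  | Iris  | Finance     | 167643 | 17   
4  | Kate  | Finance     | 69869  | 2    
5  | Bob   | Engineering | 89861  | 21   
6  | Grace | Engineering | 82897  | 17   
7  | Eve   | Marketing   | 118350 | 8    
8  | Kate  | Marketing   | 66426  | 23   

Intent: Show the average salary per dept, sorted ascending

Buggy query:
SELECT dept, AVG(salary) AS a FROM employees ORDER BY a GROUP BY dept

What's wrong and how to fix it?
Bug: ORDER BY appears before GROUP BY; SQL clause order requires GROUP BY first

Fix: Move ORDER BY to the end, after GROUP BY

Corrected query:
SELECT dept, AVG(salary) AS a FROM employees GROUP BY dept ORDER BY a

Result:
dept        | a            
------------+--------------
Engineering | 100705.333333
Marketing   | 103509.333333
Finance     | 118756       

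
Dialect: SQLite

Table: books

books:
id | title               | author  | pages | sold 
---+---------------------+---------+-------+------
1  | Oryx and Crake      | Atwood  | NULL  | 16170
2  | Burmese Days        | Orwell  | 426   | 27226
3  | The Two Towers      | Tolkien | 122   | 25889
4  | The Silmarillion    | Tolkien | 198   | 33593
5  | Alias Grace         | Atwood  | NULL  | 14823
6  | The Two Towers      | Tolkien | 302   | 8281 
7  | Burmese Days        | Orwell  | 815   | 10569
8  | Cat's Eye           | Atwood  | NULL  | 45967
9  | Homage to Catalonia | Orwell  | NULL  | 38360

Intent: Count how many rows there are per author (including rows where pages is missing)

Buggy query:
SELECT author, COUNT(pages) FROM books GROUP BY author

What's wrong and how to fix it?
Bug: COUNT(pages) skips NULLs, so groups with missing pages are undercounted

Fix: Replace COUNT(pages) with COUNT(*)

Corrected query:
SELECT author, COUNT(*) FROM books GROUP BY author

Result:
author  | COUNT(*)
--------+---------
Atwood  | 3       
Orwell  | 3       
Tolkien | 3       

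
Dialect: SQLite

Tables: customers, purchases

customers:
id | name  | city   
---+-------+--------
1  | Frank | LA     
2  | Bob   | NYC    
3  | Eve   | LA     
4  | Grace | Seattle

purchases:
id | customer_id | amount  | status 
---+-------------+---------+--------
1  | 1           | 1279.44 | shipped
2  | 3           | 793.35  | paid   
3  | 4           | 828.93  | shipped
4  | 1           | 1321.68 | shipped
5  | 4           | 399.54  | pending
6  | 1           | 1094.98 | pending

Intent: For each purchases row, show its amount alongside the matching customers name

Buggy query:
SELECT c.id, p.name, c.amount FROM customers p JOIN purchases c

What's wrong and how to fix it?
Bug: Missing join condition: each purchases row is matched to all customers rows instead of just its own

Fix: Specify the join condition linking the foreign key to the parent id

Corrected query:
SELECT c.id, p.name, c.amount FROM customers p JOIN purchases c ON c.customer_id = p.id

Result:
id | name  | amount 
---+-------+--------
1  | Frank | 1279.44
2  | Eve   | 793.35 
3  | Grace | 828.93 
4  | Frank | 1321.68
5  | Grace | 399.54 
6  | Frank | 1094.98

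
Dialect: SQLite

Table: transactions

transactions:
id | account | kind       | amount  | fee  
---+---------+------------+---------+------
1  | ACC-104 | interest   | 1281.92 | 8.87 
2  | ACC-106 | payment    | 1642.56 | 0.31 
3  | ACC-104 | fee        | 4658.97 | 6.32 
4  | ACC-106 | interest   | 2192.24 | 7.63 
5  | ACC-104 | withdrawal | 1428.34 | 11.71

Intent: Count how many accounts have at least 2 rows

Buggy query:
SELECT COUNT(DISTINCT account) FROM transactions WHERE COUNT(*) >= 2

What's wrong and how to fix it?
Bug: COUNT(*) cannot appear in WHERE; the per-group count doesn't exist yet

Fix: Use a subquery that GROUPs and filters with HAVING, then count its rows

Corrected query:
SELECT COUNT(*) FROM (SELECT account FROM transactions GROUP BY account HAVING COUNT(*) >= 2)

Result:
COUNT(*)
--------
2       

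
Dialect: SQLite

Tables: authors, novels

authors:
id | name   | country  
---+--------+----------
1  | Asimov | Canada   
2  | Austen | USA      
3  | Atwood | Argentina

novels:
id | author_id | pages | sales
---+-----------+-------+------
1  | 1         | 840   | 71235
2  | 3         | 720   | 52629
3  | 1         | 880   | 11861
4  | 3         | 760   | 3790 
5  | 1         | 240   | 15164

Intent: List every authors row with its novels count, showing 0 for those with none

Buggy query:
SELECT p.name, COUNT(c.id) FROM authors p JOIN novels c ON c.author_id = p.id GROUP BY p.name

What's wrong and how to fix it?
Bug: INNER JOIN drops authors rows that have no matching novels rows

Fix: Use LEFT JOIN so parents without children still appear (COUNT(c.id) gives 0)

Corrected query:
SELECT p.name, COUNT(c.id) FROM authors p LEFT JOIN novels c ON c.author_id = p.id GROUP BY p.name

Result:
name   | COUNT(c.id)
-------+------------
Asimov | 3          
Atwood | 2          
Austen | 0          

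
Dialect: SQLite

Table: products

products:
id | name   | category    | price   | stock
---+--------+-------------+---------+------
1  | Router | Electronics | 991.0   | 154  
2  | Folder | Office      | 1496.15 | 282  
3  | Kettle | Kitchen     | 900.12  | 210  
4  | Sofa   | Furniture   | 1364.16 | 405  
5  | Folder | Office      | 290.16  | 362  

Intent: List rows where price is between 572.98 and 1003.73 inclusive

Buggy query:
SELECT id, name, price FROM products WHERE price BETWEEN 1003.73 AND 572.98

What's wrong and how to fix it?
Bug: BETWEEN expects the lower bound first; with 1003.73 AND 572.98 the range is empty

Fix: Write BETWEEN 572.98 AND 1003.73

Corrected query:
SELECT id, name, price FROM products WHERE price BETWEEN 572.98 AND 1003.73

Result:
id | name   | price 
---+--------+-------
1  | Router | 991   
3  | Kettle | 900.12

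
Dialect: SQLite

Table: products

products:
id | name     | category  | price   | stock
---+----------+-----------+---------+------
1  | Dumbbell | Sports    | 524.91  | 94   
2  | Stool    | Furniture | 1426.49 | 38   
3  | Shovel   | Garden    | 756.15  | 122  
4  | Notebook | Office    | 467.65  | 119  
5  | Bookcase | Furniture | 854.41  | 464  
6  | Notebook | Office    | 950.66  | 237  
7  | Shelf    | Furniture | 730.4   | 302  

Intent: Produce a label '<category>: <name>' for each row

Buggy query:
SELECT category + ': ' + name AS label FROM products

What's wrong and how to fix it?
Bug: '+' is numeric addition; on text columns SQLite converts them to 0 instead of concatenating

Fix: Use the || operator for string concatenation

Corrected query:
SELECT category || ': ' || name AS label FROM products

Result:
label              
-------------------
Sports: Dumbbell   
Furniture: Stool   
Garden: Shovel     
Office: Notebook   
Furniture: Bookcase
Office: Notebook   
Furniture: Shelf   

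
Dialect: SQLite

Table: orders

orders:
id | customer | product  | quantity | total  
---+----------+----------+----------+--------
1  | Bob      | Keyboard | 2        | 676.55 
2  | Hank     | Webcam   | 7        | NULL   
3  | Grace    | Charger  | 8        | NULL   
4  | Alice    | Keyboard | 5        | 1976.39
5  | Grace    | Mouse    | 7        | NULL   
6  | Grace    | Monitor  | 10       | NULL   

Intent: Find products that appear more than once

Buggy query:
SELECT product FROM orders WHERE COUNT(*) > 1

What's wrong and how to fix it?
Bug: WHERE can't reference COUNT(*); aggregates are computed after WHERE

Fix: GROUP BY product, then filter groups with HAVING COUNT(*) > 1

Corrected query:
SELECT product FROM orders GROUP BY product HAVING COUNT(*) > 1

Result:
product 
--------
Keyboard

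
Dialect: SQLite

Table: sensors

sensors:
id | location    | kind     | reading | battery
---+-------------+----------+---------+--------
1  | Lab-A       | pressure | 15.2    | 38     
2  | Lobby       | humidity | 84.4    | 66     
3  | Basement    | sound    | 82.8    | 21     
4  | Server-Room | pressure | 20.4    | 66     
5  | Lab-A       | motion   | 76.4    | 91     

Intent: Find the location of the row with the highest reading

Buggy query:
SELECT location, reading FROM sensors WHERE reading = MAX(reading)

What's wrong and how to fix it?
Bug: WHERE is evaluated per row; an aggregate over the whole table isn't defined there

Fix: Wrap MAX in a scalar subquery so WHERE compares against a single value

Corrected query:
SELECT location, reading FROM sensors WHERE reading = (SELECT MAX(reading) FROM sensors)

Result:
location | reading
---------+--------
Lobby    | 84.4   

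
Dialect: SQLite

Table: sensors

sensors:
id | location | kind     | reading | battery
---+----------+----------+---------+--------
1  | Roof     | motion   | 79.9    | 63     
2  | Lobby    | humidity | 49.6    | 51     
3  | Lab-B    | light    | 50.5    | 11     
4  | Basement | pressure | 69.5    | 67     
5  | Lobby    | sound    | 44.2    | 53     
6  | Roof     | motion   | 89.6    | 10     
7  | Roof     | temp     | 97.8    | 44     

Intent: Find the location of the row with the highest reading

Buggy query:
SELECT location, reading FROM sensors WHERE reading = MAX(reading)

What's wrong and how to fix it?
Bug: MAX(reading) is an aggregate and cannot be used directly in WHERE

Fix: Wrap MAX in a scalar subquery so WHERE compares against a single value

Corrected query:
SELECT location, reading FROM sensors WHERE reading = (SELECT MAX(reading) FROM sensors)

Result:
location | reading
---------+--------
Roof     | 97.8   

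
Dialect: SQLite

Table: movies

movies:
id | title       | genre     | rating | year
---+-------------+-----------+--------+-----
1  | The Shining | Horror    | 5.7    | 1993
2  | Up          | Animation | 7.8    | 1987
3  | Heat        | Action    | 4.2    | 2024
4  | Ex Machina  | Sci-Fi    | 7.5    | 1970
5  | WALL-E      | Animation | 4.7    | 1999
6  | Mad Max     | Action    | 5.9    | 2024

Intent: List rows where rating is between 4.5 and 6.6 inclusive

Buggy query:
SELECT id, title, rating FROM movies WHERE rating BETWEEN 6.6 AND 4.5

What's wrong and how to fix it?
Bug: The bounds are reversed; BETWEEN a AND b requires a <= b to match anything

Fix: Swap the bounds so the smaller value comes first

Corrected query:
SELECT id, title, rating FROM movies WHERE rating BETWEEN 4.5 AND 6.6

Result:
id | title       | rating
---+-------------+-------
1  | The Shining | 5.7   
5  | WALL-E      | 4.7   
6  | Mad Max     | 5.9   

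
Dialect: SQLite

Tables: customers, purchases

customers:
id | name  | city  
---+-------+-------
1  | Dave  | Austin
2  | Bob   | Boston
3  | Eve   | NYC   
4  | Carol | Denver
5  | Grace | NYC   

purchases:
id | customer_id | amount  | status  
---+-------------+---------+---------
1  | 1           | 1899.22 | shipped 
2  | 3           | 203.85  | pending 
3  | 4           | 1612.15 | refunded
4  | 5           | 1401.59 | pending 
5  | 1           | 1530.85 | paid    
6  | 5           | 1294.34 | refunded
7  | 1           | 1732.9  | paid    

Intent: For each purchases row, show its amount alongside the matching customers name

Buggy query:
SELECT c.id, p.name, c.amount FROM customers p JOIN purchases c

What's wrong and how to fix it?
Bug: Missing join condition: each purchases row is matched to all customers rows instead of just its own

Fix: Specify the join condition linking the foreign key to the parent id

Corrected query:
SELECT c.id, p.name, c.amount FROM customers p JOIN purchases c ON c.customer_id = p.id

Result:
id | name  | amount 
---+-------+--------
1  | Dave  | 1899.22
2  | Eve   | 203.85 
3  | Carol | 1612.15
4  | Grace | 1401.59
5  | Dave  | 1530.85
6  | Grace | 1294.34
7  | Dave  | 1732.9 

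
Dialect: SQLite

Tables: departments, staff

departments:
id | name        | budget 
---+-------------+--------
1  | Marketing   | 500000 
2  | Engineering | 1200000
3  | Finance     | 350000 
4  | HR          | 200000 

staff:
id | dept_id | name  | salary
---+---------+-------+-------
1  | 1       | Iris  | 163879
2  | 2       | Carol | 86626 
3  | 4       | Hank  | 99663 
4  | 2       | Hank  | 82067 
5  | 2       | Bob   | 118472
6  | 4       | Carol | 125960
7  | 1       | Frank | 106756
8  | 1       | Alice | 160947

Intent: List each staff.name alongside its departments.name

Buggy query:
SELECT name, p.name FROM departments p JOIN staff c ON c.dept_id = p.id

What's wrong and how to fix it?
Bug: Both tables have a 'name' column; the unqualified reference is ambiguous

Fix: Qualify the column with its table alias (c.name)

Corrected query:
SELECT c.name, p.name FROM departments p JOIN staff c ON c.dept_id = p.id

Result:
name  | name       
------+------------
Iris  | Marketing  
Carol | Engineering
Hank  | HR         
Hank  | Engineering
Bob   | Engineering
Carol | HR         
Frank | Marketing  
Alice | Marketing  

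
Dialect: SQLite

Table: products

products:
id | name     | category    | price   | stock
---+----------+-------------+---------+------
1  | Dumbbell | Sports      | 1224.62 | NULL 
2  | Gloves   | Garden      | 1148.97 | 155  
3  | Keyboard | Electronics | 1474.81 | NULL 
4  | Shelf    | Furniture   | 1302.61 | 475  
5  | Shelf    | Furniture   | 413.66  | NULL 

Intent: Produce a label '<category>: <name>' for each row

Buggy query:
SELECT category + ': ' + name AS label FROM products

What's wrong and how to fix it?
Bug: SQLite uses || for string concatenation; + coerces text to numbers (yielding 0)

Fix: Replace + with || to concatenate text

Corrected query:
SELECT category || ': ' || name AS label FROM products

Result:
label                
---------------------
Sports: Dumbbell     
Garden: Gloves       
Electronics: Keyboard
Furniture: Shelf     
Furniture: Shelf     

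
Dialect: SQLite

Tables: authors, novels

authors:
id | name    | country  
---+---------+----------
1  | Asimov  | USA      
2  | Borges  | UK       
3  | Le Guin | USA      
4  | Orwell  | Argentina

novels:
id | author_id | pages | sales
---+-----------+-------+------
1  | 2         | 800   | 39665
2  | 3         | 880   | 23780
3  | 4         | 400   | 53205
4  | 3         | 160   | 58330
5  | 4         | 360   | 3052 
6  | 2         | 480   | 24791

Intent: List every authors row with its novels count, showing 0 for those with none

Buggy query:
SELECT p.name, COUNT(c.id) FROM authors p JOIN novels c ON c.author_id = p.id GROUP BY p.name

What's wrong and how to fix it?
Bug: INNER JOIN drops authors rows that have no matching novels rows

Fix: Use LEFT JOIN so parents without children still appear (COUNT(c.id) gives 0)

Corrected query:
SELECT p.name, COUNT(c.id) FROM authors p LEFT JOIN novels c ON c.author_id = p.id GROUP BY p.name

Result:
name    | COUNT(c.id)
--------+------------
Asimov  | 0          
Borges  | 2          
Le Guin | 2          
Orwell  | 2          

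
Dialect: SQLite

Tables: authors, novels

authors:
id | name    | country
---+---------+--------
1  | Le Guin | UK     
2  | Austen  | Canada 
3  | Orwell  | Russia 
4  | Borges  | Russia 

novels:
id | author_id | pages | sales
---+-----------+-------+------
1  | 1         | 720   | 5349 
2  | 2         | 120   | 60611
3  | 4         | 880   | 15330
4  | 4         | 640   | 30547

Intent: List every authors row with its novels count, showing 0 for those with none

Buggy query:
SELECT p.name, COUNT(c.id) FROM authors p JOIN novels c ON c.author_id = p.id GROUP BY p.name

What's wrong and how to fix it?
Bug: INNER JOIN drops authors rows that have no matching novels rows

Fix: Use LEFT JOIN so parents without children still appear (COUNT(c.id) gives 0)

Corrected query:
SELECT p.name, COUNT(c.id) FROM authors p LEFT JOIN novels c ON c.author_id = p.id GROUP BY p.name

Result:
name    | COUNT(c.id)
--------+------------
Austen  | 1          
Borges  | 2          
Le Guin | 1          
Orwell  | 0          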